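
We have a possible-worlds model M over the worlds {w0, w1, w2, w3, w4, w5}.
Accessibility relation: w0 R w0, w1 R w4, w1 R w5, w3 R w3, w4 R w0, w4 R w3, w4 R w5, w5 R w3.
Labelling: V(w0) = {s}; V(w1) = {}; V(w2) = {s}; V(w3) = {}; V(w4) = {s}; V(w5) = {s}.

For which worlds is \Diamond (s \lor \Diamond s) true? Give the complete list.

Let φ = \Diamond (s \lor \Diamond s). Evaluate φ at each world:
  w0 (successors {w0}): φ is true.
  w1 (successors {w4, w5}): φ is true.
  w2 (successors ∅): φ is false.
  w3 (successors {w3}): φ is false.
  w4 (successors {w0, w3, w5}): φ is true.
  w5 (successors {w3}): φ is false.
For instance, at w3:
  At w3: \Diamond (s \lor \Diamond s) requires s \lor \Diamond s at some successor in {w3}.
    At w3: s \lor \Diamond s is false.
  So \Diamond (s \lor \Diamond s) is false at w3.
Satisfying worlds: {w0, w1, w4}

w0, w1, w4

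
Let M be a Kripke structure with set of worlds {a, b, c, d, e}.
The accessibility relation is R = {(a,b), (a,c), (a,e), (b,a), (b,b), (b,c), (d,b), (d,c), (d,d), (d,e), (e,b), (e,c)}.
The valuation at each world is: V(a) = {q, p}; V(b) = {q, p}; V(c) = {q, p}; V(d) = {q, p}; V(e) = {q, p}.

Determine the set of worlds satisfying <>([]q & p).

Let φ = <>([]q & p). Evaluate φ at each world:
  a (successors {b, c, e}): φ is true.
  b (successors {a, b, c}): φ is true.
  c (successors ∅): φ is false.
  d (successors {b, c, d, e}): φ is true.
  e (successors {b, c}): φ is true.
For instance, at d:
  At d: <>([]q & p) requires []q & p at some successor in {b, c, d, e}.
    []q & p holds at b, so <>([]q & p) is true at d.
      At b: []q is true, p is true, so []q & p is true.
Satisfying worlds: {a, b, d, e}

a, b, d, e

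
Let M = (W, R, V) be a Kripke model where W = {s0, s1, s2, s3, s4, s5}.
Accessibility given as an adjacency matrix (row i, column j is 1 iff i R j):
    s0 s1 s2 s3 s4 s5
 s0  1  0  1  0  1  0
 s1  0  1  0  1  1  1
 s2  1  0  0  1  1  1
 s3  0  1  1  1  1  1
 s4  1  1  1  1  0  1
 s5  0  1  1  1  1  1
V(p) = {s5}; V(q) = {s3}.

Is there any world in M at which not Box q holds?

Yes

Recall that Box ψ holds at a world iff ψ holds at every accessible world, and Dia ψ holds iff ψ holds at some accessible world.
Let φ = not Box q. Evaluate φ at each world:
  s0 (successors {s0, s2, s4}): φ is true.
  s1 (successors {s1, s3, s4, s5}): φ is true.
  s2 (successors {s0, s3, s4, s5}): φ is true.
  s3 (successors {s1, s2, s3, s4, s5}): φ is true.
  s4 (successors {s0, s1, s2, s3, s5}): φ is true.
  s5 (successors {s1, s2, s3, s4, s5}): φ is true.
Detail at s0 (witness):
  At s0: Box q is false, so not Box q is true.
    At s0: Box q requires q at every successor {s0, s2, s4}.
      q fails at s0, so Box q is false at s0.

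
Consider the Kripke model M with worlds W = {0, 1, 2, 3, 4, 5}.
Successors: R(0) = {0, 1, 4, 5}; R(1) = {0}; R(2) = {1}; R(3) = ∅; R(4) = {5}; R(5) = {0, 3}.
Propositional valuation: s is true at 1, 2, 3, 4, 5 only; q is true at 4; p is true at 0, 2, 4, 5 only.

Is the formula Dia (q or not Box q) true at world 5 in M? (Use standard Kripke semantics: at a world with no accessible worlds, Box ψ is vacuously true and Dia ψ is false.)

At 5: Dia (q or not Box q) requires q or not Box q at some successor in {0, 3}.
  q or not Box q holds at 0, so Dia (q or not Box q) is true at 5.
    At 0: q is false, not Box q is true, so q or not Box q is true.
      At 0: Box q is false, so not Box q is true.

Yes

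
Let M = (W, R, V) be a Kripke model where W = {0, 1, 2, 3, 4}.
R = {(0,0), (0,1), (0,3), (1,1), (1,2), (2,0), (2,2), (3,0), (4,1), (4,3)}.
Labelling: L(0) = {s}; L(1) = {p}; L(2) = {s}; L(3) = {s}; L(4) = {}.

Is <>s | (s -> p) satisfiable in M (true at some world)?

Let φ = <>s | (s -> p). Evaluate φ at each world:
  0 (successors {0, 1, 3}): φ is true.
  1 (successors {1, 2}): φ is true.
  2 (successors {0, 2}): φ is true.
  3 (successors {0}): φ is true.
  4 (successors {1, 3}): φ is true.
Detail at 0 (witness):
  At 0: <>s is true, s -> p is false, so <>s | (s -> p) is true.
    At 0: <>s requires s at some successor in {0, 1, 3}.
      s holds at 0, so <>s is true at 0.

Yes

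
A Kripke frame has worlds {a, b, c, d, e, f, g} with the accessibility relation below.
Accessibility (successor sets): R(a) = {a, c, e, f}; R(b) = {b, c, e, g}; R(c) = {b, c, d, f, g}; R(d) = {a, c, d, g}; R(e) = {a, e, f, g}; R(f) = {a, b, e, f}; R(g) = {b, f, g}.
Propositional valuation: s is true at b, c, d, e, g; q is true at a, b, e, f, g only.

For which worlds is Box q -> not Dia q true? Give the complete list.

Let φ = Box q -> not Dia q. Evaluate φ at each world:
  a (successors {a, c, e, f}): φ is true.
  b (successors {b, c, e, g}): φ is true.
  c (successors {b, c, d, f, g}): φ is true.
  d (successors {a, c, d, g}): φ is true.
  e (successors {a, e, f, g}): φ is false.
  f (successors {a, b, e, f}): φ is false.
  g (successors {b, f, g}): φ is false.
For instance, at c:
  At c: Box q is false, not Dia q is false, so Box q -> not Dia q is true.
    At c: Box q requires q at every successor {b, c, d, f, g}.
      q fails at c, so Box q is false at c.
    At c: Dia q is true, so not Dia q is false.
      At c: Dia q requires q at some successor in {b, c, d, f, g}.
        q holds at b, so Dia q is true at c.
Satisfying worlds: {a, b, c, d}

a, b, c, d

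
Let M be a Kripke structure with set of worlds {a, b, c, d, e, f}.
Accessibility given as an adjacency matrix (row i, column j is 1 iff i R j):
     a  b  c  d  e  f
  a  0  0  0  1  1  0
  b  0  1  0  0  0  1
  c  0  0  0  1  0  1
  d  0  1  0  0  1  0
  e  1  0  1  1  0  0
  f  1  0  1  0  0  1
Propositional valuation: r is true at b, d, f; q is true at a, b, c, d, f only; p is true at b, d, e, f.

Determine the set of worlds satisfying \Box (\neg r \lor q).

a, b, c, d, e, f

Recall that \Box ψ holds at a world iff ψ holds at every accessible world, and \Diamond ψ holds iff ψ holds at some accessible world.
Let φ = \Box (\neg r \lor q). Evaluate φ at each world:
  a (successors {d, e}): φ is true.
  b (successors {b, f}): φ is true.
  c (successors {d, f}): φ is true.
  d (successors {b, e}): φ is true.
  e (successors {a, c, d}): φ is true.
  f (successors {a, c, f}): φ is true.
For instance, at f:
  At f: \Box (\neg r \lor q) requires \neg r \lor q at every successor {a, c, f}.
    At a: \neg r \lor q is true.
    At c: \neg r \lor q is true.
    At f: \neg r \lor q is true.
  So \Box (\neg r \lor q) is true at f.
Satisfying worlds: {a, b, c, d, e, f}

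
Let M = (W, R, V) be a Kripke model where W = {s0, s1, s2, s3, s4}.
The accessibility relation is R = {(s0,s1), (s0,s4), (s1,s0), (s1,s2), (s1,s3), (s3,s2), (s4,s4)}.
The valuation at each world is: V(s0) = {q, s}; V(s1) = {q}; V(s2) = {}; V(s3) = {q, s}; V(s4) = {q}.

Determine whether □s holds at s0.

At s0: □s requires s at every successor {s1, s4}.
  s fails at s1, so □s is false at s0.

No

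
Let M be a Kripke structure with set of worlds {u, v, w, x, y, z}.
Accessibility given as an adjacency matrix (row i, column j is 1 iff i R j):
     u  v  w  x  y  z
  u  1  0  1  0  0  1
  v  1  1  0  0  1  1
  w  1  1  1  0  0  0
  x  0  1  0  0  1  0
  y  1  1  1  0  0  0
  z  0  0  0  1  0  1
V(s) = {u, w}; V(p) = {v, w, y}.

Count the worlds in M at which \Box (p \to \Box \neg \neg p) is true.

1

Let φ = \Box (p \to \Box \neg \neg p). Evaluate φ at each world:
  u (successors {u, w, z}): φ is false.
  v (successors {u, v, y, z}): φ is false.
  w (successors {u, v, w}): φ is false.
  x (successors {v, y}): φ is false.
  y (successors {u, v, w}): φ is false.
  z (successors {x, z}): φ is true.
For instance, at u:
  At u: \Box (p \to \Box \neg \neg p) requires p \to \Box \neg \neg p at every successor {u, w, z}.
    p \to \Box \neg \neg p fails at w, so \Box (p \to \Box \neg \neg p) is false at u.
      At w: p is true, \Box \neg \neg p is false, so p \to \Box \neg \neg p is false.
Satisfying worlds: {z}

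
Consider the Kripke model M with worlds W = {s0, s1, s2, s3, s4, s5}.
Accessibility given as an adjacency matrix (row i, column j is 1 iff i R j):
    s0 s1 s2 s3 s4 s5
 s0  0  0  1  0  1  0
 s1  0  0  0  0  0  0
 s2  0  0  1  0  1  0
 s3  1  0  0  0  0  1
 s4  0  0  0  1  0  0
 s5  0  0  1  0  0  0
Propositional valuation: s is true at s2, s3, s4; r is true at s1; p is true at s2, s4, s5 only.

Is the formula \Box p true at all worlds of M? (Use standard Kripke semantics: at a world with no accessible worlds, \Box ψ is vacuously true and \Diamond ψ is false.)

No

Recall that \Box ψ holds at a world iff ψ holds at every accessible world, and \Diamond ψ holds iff ψ holds at some accessible world.
Let φ = \Box p. Evaluate φ at each world:
  s0 (successors {s2, s4}): φ is true.
  s1 (successors ∅): φ is true.
  s2 (successors {s2, s4}): φ is true.
  s3 (successors {s0, s5}): φ is false.
  s4 (successors {s3}): φ is false.
  s5 (successors {s2}): φ is true.
Detail at s3 (counterexample):
  At s3: \Box p requires p at every successor {s0, s5}.
    p fails at s0, so \Box p is false at s3.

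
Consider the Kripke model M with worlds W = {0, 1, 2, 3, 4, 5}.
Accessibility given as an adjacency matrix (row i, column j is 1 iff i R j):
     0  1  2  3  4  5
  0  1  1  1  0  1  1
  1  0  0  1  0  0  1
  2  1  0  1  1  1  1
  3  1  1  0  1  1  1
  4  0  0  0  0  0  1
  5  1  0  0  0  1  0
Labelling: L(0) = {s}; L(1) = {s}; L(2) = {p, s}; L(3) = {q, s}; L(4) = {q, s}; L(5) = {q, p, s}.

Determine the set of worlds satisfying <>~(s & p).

Let φ = <>~(s & p). Evaluate φ at each world:
  0 (successors {0, 1, 2, 4, 5}): φ is true.
  1 (successors {2, 5}): φ is false.
  2 (successors {0, 2, 3, 4, 5}): φ is true.
  3 (successors {0, 1, 3, 4, 5}): φ is true.
  4 (successors {5}): φ is false.
  5 (successors {0, 4}): φ is true.
For instance, at 1:
  At 1: <>~(s & p) requires ~(s & p) at some successor in {2, 5}.
    At 2: ~(s & p) is false.
    At 5: ~(s & p) is false.
  So <>~(s & p) is false at 1.
Satisfying worlds: {0, 2, 3, 5}

0, 2, 3, 5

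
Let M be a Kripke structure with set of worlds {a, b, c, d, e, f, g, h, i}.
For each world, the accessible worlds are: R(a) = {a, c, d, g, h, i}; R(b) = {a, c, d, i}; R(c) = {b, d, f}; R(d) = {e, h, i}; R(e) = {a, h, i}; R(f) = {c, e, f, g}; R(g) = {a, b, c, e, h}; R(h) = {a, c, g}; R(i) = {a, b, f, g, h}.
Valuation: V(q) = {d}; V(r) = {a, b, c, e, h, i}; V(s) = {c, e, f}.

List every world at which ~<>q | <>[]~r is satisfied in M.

Let φ = ~<>q | <>[]~r. Evaluate φ at each world:
  a (successors {a, c, d, g, h, i}): φ is false.
  b (successors {a, c, d, i}): φ is false.
  c (successors {b, d, f}): φ is false.
  d (successors {e, h, i}): φ is true.
  e (successors {a, h, i}): φ is true.
  f (successors {c, e, f, g}): φ is true.
  g (successors {a, b, c, e, h}): φ is true.
  h (successors {a, c, g}): φ is true.
  i (successors {a, b, f, g, h}): φ is true.
For instance, at g:
  At g: ~<>q is true, <>[]~r is false, so ~<>q | <>[]~r is true.
    At g: <>q is false, so ~<>q is true.
      At g: <>q requires q at some successor in {a, b, c, e, h}.
        At a: q is false.
        At b: q is false.
        At c: q is false.
        At e: q is false.
        At h: q is false.
      So <>q is false at g.
    At g: <>[]~r requires []~r at some successor in {a, b, c, e, h}.
      At a: []~r is false.
      At b: []~r is false.
      At c: []~r is false.
      At e: []~r is false.
      At h: []~r is false.
    So <>[]~r is false at g.
Satisfying worlds: {d, e, f, g, h, i}

d, e, f, g, h, i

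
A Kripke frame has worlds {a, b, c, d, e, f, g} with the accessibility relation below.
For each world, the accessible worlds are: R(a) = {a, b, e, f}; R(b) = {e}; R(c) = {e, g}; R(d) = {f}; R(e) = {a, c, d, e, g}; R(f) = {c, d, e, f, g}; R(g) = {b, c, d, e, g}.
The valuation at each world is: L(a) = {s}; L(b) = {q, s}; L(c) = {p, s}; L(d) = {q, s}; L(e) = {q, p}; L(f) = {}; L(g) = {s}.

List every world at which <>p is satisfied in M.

Recall that <>ψ holds at a world iff ψ holds at some accessible world.
Let φ = <>p. Evaluate φ at each world:
  a (successors {a, b, e, f}): φ is true.
  b (successors {e}): φ is true.
  c (successors {e, g}): φ is true.
  d (successors {f}): φ is false.
  e (successors {a, c, d, e, g}): φ is true.
  f (successors {c, d, e, f, g}): φ is true.
  g (successors {b, c, d, e, g}): φ is true.
For instance, at e:
  At e: <>p requires p at some successor in {a, c, d, e, g}.
    p holds at c, so <>p is true at e.
Satisfying worlds: {a, b, c, e, f, g}

a, b, c, e, f, g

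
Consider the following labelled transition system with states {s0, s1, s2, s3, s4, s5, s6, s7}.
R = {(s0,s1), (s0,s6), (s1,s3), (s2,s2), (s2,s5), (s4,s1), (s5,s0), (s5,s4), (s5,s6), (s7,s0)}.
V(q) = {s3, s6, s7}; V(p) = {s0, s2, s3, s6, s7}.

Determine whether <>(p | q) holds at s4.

Recall that <>ψ holds at a world iff ψ holds at some accessible world.
At s4: <>(p | q) requires p | q at some successor in {s1}.
  At s1: p | q is false.
So <>(p | q) is false at s4.

No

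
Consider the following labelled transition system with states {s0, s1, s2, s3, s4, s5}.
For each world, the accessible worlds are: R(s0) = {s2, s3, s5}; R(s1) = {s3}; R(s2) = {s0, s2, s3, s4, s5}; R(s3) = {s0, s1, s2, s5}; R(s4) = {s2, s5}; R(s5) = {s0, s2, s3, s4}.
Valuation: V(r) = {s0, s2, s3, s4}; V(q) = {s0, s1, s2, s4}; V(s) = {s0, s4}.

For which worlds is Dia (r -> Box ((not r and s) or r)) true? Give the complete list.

Let φ = Dia (r -> Box ((not r and s) or r)). Evaluate φ at each world:
  s0 (successors {s2, s3, s5}): φ is true.
  s1 (successors {s3}): φ is false.
  s2 (successors {s0, s2, s3, s4, s5}): φ is true.
  s3 (successors {s0, s1, s2, s5}): φ is true.
  s4 (successors {s2, s5}): φ is true.
  s5 (successors {s0, s2, s3, s4}): φ is false.
For instance, at s0:
  At s0: Dia (r -> Box ((not r and s) or r)) requires r -> Box ((not r and s) or r) at some successor in {s2, s3, s5}.
    r -> Box ((not r and s) or r) holds at s5, so Dia (r -> Box ((not r and s) or r)) is true at s0.
      At s5: r is false, Box ((not r and s) or r) is true, so r -> Box ((not r and s) or r) is true.
Satisfying worlds: {s0, s2, s3, s4}

s0, s2, s3, s4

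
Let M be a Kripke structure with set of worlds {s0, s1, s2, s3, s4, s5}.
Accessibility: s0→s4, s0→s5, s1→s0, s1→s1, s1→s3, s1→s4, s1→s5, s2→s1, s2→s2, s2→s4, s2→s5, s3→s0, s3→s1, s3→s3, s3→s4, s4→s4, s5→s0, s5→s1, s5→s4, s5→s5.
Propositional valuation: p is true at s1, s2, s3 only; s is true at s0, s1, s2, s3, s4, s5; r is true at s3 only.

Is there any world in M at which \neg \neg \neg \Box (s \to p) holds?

Yes

Let φ = \neg \neg \neg \Box (s \to p). Evaluate φ at each world:
  s0 (successors {s4, s5}): φ is true.
  s1 (successors {s0, s1, s3, s4, s5}): φ is true.
  s2 (successors {s1, s2, s4, s5}): φ is true.
  s3 (successors {s0, s1, s3, s4}): φ is true.
  s4 (successors {s4}): φ is true.
  s5 (successors {s0, s1, s4, s5}): φ is true.
Detail at s0 (witness):
  At s0: \neg \neg \Box (s \to p) is false, so \neg \neg \neg \Box (s \to p) is true.
    At s0: \neg \Box (s \to p) is true, so \neg \neg \Box (s \to p) is false.
      At s0: \Box (s \to p) is false, so \neg \Box (s \to p) is true.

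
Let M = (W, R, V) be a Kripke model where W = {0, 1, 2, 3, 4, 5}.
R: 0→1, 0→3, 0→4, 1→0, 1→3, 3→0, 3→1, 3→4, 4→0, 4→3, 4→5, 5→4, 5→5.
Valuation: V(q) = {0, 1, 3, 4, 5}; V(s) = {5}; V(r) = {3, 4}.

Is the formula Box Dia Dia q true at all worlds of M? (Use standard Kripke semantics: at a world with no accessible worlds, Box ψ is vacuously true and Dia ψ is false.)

Let φ = Box Dia Dia q. Evaluate φ at each world:
  0 (successors {1, 3, 4}): φ is true.
  1 (successors {0, 3}): φ is true.
  2 (successors ∅): φ is true.
  3 (successors {0, 1, 4}): φ is true.
  4 (successors {0, 3, 5}): φ is true.
  5 (successors {4, 5}): φ is true.
For instance, at 4:
  At 4: Box Dia Dia q requires Dia Dia q at every successor {0, 3, 5}.
      At 0: Dia Dia q requires Dia q at some successor in {1, 3, 4}.
        Dia q holds at 1, so Dia Dia q is true at 0.
      At 3: Dia Dia q requires Dia q at some successor in {0, 1, 4}.
        Dia q holds at 0, so Dia Dia q is true at 3.
      At 5: Dia Dia q requires Dia q at some successor in {4, 5}.
        Dia q holds at 4, so Dia Dia q is true at 5.
  So Box Dia Dia q is true at 4.

Yes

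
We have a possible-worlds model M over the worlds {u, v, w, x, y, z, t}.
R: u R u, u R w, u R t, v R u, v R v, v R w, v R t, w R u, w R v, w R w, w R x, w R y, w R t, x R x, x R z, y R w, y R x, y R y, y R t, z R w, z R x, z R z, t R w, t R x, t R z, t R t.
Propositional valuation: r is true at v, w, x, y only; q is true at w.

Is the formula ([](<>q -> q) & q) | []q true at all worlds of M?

Let φ = ([](<>q -> q) & q) | []q. Evaluate φ at each world:
  u (successors {u, w, t}): φ is false.
  v (successors {u, v, w, t}): φ is false.
  w (successors {u, v, w, x, y, t}): φ is false.
  x (successors {x, z}): φ is false.
  y (successors {w, x, y, t}): φ is false.
  z (successors {w, x, z}): φ is false.
  t (successors {w, x, z, t}): φ is false.
Detail at u (counterexample):
  At u: [](<>q -> q) & q is false, []q is false, so ([](<>q -> q) & q) | []q is false.
    At u: [](<>q -> q) is false, q is false, so [](<>q -> q) & q is false.
      At u: [](<>q -> q) requires <>q -> q at every successor {u, w, t}.
        <>q -> q fails at u, so [](<>q -> q) is false at u.
    At u: []q requires q at every successor {u, w, t}.
      q fails at u, so []q is false at u.

No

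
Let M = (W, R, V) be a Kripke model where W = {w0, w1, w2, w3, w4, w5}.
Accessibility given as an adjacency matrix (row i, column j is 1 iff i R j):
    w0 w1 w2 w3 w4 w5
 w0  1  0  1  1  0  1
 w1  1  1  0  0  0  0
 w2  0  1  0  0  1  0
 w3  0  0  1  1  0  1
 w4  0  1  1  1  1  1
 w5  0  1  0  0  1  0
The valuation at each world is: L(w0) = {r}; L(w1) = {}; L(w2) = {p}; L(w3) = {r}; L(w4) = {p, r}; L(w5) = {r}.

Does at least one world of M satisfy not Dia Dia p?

Recall that Dia ψ holds at a world iff ψ holds at some accessible world.
Let φ = not Dia Dia p. Evaluate φ at each world:
  w0 (successors {w0, w2, w3, w5}): φ is false.
  w1 (successors {w0, w1}): φ is false.
  w2 (successors {w1, w4}): φ is false.
  w3 (successors {w2, w3, w5}): φ is false.
  w4 (successors {w1, w2, w3, w4, w5}): φ is false.
  w5 (successors {w1, w4}): φ is false.
For instance, at w2:
  At w2: Dia Dia p is true, so not Dia Dia p is false.
    At w2: Dia Dia p requires Dia p at some successor in {w1, w4}.
      Dia p holds at w4, so Dia Dia p is true at w2.

No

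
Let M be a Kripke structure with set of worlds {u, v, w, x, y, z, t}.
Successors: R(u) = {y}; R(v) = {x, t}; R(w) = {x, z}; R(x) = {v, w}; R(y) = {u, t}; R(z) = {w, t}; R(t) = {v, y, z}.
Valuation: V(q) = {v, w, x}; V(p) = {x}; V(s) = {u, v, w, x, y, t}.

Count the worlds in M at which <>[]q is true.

2

Recall that []ψ holds at a world iff ψ holds at every accessible world, and <>ψ holds iff ψ holds at some accessible world.
Let φ = <>[]q. Evaluate φ at each world:
  u (successors {y}): φ is false.
  v (successors {x, t}): φ is true.
  w (successors {x, z}): φ is true.
  x (successors {v, w}): φ is false.
  y (successors {u, t}): φ is false.
  z (successors {w, t}): φ is false.
  t (successors {v, y, z}): φ is false.
For instance, at x:
  At x: <>[]q requires []q at some successor in {v, w}.
    At v: []q is false.
    At w: []q is false.
  So <>[]q is false at x.
Satisfying worlds: {v, w}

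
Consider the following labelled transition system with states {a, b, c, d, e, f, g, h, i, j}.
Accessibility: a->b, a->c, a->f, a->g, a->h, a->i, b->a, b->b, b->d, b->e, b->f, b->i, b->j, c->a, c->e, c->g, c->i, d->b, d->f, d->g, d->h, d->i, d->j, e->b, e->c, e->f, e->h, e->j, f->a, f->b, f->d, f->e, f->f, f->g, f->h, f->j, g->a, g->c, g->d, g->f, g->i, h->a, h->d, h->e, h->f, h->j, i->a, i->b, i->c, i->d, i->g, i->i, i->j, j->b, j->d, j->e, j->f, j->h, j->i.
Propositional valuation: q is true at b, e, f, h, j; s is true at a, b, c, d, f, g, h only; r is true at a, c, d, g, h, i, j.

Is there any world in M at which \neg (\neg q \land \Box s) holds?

Let φ = \neg (\neg q \land \Box s). Evaluate φ at each world:
  a (successors {b, c, f, g, h, i}): φ is true.
  b (successors {a, b, d, e, f, i, j}): φ is true.
  c (successors {a, e, g, i}): φ is true.
  d (successors {b, f, g, h, i, j}): φ is true.
  e (successors {b, c, f, h, j}): φ is true.
  f (successors {a, b, d, e, f, g, h, j}): φ is true.
  g (successors {a, c, d, f, i}): φ is true.
  h (successors {a, d, e, f, j}): φ is true.
  i (successors {a, b, c, d, g, i, j}): φ is true.
  j (successors {b, d, e, f, h, i}): φ is true.
Detail at a (witness):
  At a: \neg q \land \Box s is false, so \neg (\neg q \land \Box s) is true.
    At a: \neg q is true, \Box s is false, so \neg q \land \Box s is false.
      At a: \Box s requires s at every successor {b, c, f, g, h, i}.
        s fails at i, so \Box s is false at a.

Yes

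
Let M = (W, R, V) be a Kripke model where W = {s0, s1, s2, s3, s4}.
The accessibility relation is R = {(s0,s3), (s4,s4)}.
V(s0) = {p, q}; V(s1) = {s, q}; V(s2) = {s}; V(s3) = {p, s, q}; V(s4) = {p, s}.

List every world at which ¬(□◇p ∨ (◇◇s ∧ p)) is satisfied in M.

Let φ = ¬(□◇p ∨ (◇◇s ∧ p)). Evaluate φ at each world:
  s0 (successors {s3}): φ is true.
  s1 (successors ∅): φ is false.
  s2 (successors ∅): φ is false.
  s3 (successors ∅): φ is false.
  s4 (successors {s4}): φ is false.
For instance, at s0:
  At s0: □◇p ∨ (◇◇s ∧ p) is false, so ¬(□◇p ∨ (◇◇s ∧ p)) is true.
    At s0: □◇p is false, ◇◇s ∧ p is false, so □◇p ∨ (◇◇s ∧ p) is false.
      At s0: □◇p requires ◇p at every successor {s3}.
        ◇p fails at s3, so □◇p is false at s0.
      At s0: ◇◇s is false, p is true, so ◇◇s ∧ p is false.
Satisfying worlds: {s0}

s0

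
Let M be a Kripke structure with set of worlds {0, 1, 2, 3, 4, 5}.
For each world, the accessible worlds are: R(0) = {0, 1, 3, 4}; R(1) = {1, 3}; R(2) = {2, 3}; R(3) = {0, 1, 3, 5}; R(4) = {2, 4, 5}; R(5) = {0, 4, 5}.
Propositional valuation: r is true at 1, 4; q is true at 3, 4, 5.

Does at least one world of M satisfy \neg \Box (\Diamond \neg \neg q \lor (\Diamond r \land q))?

Let φ = \neg \Box (\Diamond \neg \neg q \lor (\Diamond r \land q)). Evaluate φ at each world:
  0 (successors {0, 1, 3, 4}): φ is false.
  1 (successors {1, 3}): φ is false.
  2 (successors {2, 3}): φ is false.
  3 (successors {0, 1, 3, 5}): φ is false.
  4 (successors {2, 4, 5}): φ is false.
  5 (successors {0, 4, 5}): φ is false.
For instance, at 2:
  At 2: \Box (\Diamond \neg \neg q \lor (\Diamond r \land q)) is true, so \neg \Box (\Diamond \neg \neg q \lor (\Diamond r \land q)) is false.
    At 2: \Box (\Diamond \neg \neg q \lor (\Diamond r \land q)) requires \Diamond \neg \neg q \lor (\Diamond r \land q) at every successor {2, 3}.
      At 2: \Diamond \neg \neg q \lor (\Diamond r \land q) is true.
      At 3: \Diamond \neg \neg q \lor (\Diamond r \land q) is true.
    So \Box (\Diamond \neg \neg q \lor (\Diamond r \land q)) is true at 2.

No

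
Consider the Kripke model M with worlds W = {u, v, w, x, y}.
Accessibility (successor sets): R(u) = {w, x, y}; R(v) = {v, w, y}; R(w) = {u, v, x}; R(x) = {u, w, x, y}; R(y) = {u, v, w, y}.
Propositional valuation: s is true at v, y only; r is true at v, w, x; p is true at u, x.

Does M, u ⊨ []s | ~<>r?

At u: []s is false, ~<>r is false, so []s | ~<>r is false.
  At u: []s requires s at every successor {w, x, y}.
    s fails at w, so []s is false at u.
  At u: <>r is true, so ~<>r is false.
    At u: <>r requires r at some successor in {w, x, y}.
      r holds at w, so <>r is true at u.

No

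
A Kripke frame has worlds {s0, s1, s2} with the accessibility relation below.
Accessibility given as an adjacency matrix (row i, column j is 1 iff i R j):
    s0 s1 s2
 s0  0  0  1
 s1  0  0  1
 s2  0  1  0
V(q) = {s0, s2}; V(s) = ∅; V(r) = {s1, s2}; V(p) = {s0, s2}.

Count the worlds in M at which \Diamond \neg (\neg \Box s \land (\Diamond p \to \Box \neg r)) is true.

1

Let φ = \Diamond \neg (\neg \Box s \land (\Diamond p \to \Box \neg r)). Evaluate φ at each world:
  s0 (successors {s2}): φ is false.
  s1 (successors {s2}): φ is false.
  s2 (successors {s1}): φ is true.
For instance, at s1:
  At s1: \Diamond \neg (\neg \Box s \land (\Diamond p \to \Box \neg r)) requires \neg (\neg \Box s \land (\Diamond p \to \Box \neg r)) at some successor in {s2}.
    At s2: \neg (\neg \Box s \land (\Diamond p \to \Box \neg r)) is false.
  So \Diamond \neg (\neg \Box s \land (\Diamond p \to \Box \neg r)) is false at s1.
Satisfying worlds: {s2}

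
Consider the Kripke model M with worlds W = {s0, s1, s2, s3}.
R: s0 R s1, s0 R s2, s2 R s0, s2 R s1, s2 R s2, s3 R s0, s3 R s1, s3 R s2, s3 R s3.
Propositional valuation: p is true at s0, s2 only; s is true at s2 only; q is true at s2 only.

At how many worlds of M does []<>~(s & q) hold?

1

Recall that []ψ holds at a world iff ψ holds at every accessible world, and <>ψ holds iff ψ holds at some accessible world.
Let φ = []<>~(s & q). Evaluate φ at each world:
  s0 (successors {s1, s2}): φ is false.
  s1 (successors ∅): φ is true.
  s2 (successors {s0, s1, s2}): φ is false.
  s3 (successors {s0, s1, s2, s3}): φ is false.
For instance, at s0:
  At s0: []<>~(s & q) requires <>~(s & q) at every successor {s1, s2}.
    <>~(s & q) fails at s1, so []<>~(s & q) is false at s0.
      At s1: no accessible worlds, so <>~(s & q) is false.
Satisfying worlds: {s1}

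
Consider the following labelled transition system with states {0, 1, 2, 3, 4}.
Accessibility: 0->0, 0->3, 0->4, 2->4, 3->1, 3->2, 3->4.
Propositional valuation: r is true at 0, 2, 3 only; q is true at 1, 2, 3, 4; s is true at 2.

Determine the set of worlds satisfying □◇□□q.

Recall that □ψ holds at a world iff ψ holds at every accessible world, and ◇ψ holds iff ψ holds at some accessible world.
Let φ = □◇□□q. Evaluate φ at each world:
  0 (successors {0, 3, 4}): φ is false.
  1 (successors ∅): φ is true.
  2 (successors {4}): φ is false.
  3 (successors {1, 2, 4}): φ is false.
  4 (successors ∅): φ is true.
For instance, at 2:
  At 2: □◇□□q requires ◇□□q at every successor {4}.
    ◇□□q fails at 4, so □◇□□q is false at 2.
      At 4: no accessible worlds, so ◇□□q is false.
Satisfying worlds: {1, 4}

1, 4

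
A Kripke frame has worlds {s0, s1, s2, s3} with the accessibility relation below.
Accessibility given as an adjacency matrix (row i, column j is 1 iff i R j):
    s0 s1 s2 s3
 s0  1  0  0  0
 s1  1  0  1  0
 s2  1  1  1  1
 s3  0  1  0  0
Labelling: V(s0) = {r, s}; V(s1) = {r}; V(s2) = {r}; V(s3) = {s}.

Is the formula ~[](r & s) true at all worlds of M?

No

Let φ = ~[](r & s). Evaluate φ at each world:
  s0 (successors {s0}): φ is false.
  s1 (successors {s0, s2}): φ is true.
  s2 (successors {s0, s1, s2, s3}): φ is true.
  s3 (successors {s1}): φ is true.
Detail at s0 (counterexample):
  At s0: [](r & s) is true, so ~[](r & s) is false.
    At s0: [](r & s) requires r & s at every successor {s0}.
      At s0: r & s is true.
    So [](r & s) is true at s0.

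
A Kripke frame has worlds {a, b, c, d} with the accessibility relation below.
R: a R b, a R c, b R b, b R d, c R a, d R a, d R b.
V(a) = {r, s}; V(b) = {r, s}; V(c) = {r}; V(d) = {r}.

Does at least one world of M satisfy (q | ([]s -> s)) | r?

Let φ = (q | ([]s -> s)) | r. Evaluate φ at each world:
  a (successors {b, c}): φ is true.
  b (successors {b, d}): φ is true.
  c (successors {a}): φ is true.
  d (successors {a, b}): φ is true.
Detail at a (witness):
  At a: q | ([]s -> s) is true, r is true, so (q | ([]s -> s)) | r is true.
    At a: q is false, []s -> s is true, so q | ([]s -> s) is true.
      At a: []s is false, s is true, so []s -> s is true.

Yes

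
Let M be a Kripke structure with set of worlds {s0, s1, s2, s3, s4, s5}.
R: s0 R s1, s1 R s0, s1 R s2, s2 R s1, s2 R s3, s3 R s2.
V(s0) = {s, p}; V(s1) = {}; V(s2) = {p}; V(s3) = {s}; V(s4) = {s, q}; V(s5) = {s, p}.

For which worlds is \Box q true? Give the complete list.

Recall that \Box ψ holds at a world iff ψ holds at every accessible world, and \Diamond ψ holds iff ψ holds at some accessible world.
Let φ = \Box q. Evaluate φ at each world:
  s0 (successors {s1}): φ is false.
  s1 (successors {s0, s2}): φ is false.
  s2 (successors {s1, s3}): φ is false.
  s3 (successors {s2}): φ is false.
  s4 (successors ∅): φ is true.
  s5 (successors ∅): φ is true.
For instance, at s1:
  At s1: \Box q requires q at every successor {s0, s2}.
    q fails at s0, so \Box q is false at s1.
Satisfying worlds: {s4, s5}

s4, s5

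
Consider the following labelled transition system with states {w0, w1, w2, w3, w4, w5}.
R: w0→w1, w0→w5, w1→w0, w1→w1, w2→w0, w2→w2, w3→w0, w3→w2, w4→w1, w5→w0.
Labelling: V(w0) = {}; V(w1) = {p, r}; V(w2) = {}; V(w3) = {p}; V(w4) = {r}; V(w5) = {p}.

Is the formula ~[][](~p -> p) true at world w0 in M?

Yes

At w0: [][](~p -> p) is false, so ~[][](~p -> p) is true.
  At w0: [][](~p -> p) requires [](~p -> p) at every successor {w1, w5}.
    [](~p -> p) fails at w1, so [][](~p -> p) is false at w0.
      At w1: [](~p -> p) requires ~p -> p at every successor {w0, w1}.
        ~p -> p fails at w0, so [](~p -> p) is false at w1.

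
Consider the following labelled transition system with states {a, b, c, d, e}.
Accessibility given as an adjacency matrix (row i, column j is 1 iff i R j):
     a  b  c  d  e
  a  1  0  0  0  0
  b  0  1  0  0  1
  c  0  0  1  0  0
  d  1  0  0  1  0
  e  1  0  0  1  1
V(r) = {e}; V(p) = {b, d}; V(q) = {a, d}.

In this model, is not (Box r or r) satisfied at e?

No

At e: Box r or r is true, so not (Box r or r) is false.
  At e: Box r is false, r is true, so Box r or r is true.
    At e: Box r requires r at every successor {a, d, e}.
      r fails at a, so Box r is false at e.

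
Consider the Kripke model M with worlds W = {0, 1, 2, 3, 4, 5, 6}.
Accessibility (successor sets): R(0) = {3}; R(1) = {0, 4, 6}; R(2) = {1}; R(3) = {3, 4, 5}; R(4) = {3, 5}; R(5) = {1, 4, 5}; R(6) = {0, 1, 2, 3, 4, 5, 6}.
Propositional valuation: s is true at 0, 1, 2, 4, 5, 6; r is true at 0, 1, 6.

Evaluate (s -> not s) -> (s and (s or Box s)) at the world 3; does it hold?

No

At 3: s -> not s is true, s and (s or Box s) is false, so (s -> not s) -> (s and (s or Box s)) is false.
  At 3: s is false, s or Box s is false, so s and (s or Box s) is false.
    At 3: s is false, Box s is false, so s or Box s is false.
      At 3: Box s requires s at every successor {3, 4, 5}.
        s fails at 3, so Box s is false at 3.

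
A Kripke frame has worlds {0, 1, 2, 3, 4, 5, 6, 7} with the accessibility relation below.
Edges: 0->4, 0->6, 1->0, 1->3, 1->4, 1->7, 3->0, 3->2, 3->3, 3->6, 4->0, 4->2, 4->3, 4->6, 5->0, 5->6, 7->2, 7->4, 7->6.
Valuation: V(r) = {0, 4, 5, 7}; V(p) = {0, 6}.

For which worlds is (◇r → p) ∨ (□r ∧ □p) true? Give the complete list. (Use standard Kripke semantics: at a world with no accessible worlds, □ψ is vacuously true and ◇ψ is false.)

0, 2, 6

Let φ = (◇r → p) ∨ (□r ∧ □p). Evaluate φ at each world:
  0 (successors {4, 6}): φ is true.
  1 (successors {0, 3, 4, 7}): φ is false.
  2 (successors ∅): φ is true.
  3 (successors {0, 2, 3, 6}): φ is false.
  4 (successors {0, 2, 3, 6}): φ is false.
  5 (successors {0, 6}): φ is false.
  6 (successors ∅): φ is true.
  7 (successors {2, 4, 6}): φ is false.
For instance, at 3:
  At 3: ◇r → p is false, □r ∧ □p is false, so (◇r → p) ∨ (□r ∧ □p) is false.
    At 3: ◇r is true, p is false, so ◇r → p is false.
      At 3: ◇r requires r at some successor in {0, 2, 3, 6}.
        r holds at 0, so ◇r is true at 3.
    At 3: □r is false, □p is false, so □r ∧ □p is false.
      At 3: □r requires r at every successor {0, 2, 3, 6}.
        r fails at 2, so □r is false at 3.
      At 3: □p requires p at every successor {0, 2, 3, 6}.
        p fails at 2, so □p is false at 3.
Satisfying worlds: {0, 2, 6}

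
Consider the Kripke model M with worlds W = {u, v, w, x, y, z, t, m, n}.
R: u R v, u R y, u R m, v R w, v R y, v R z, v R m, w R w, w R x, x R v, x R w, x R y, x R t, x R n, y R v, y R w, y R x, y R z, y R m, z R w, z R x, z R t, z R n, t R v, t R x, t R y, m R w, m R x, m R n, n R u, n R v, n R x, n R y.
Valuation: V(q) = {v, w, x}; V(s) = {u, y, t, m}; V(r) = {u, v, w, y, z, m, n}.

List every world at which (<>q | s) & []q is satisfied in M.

Let φ = (<>q | s) & []q. Evaluate φ at each world:
  u (successors {v, y, m}): φ is false.
  v (successors {w, y, z, m}): φ is false.
  w (successors {w, x}): φ is true.
  x (successors {v, w, y, t, n}): φ is false.
  y (successors {v, w, x, z, m}): φ is false.
  z (successors {w, x, t, n}): φ is false.
  t (successors {v, x, y}): φ is false.
  m (successors {w, x, n}): φ is false.
  n (successors {u, v, x, y}): φ is false.
For instance, at t:
  At t: <>q | s is true, []q is false, so (<>q | s) & []q is false.
    At t: <>q is true, s is true, so <>q | s is true.
      At t: <>q requires q at some successor in {v, x, y}.
        q holds at v, so <>q is true at t.
    At t: []q requires q at every successor {v, x, y}.
      q fails at y, so []q is false at t.
Satisfying worlds: {w}

w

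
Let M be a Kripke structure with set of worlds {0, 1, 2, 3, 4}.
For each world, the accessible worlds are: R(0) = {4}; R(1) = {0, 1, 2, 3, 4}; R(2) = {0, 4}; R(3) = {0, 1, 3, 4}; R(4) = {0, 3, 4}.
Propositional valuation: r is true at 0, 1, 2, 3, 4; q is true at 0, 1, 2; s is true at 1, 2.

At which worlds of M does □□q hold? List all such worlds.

Let φ = □□q. Evaluate φ at each world:
  0 (successors {4}): φ is false.
  1 (successors {0, 1, 2, 3, 4}): φ is false.
  2 (successors {0, 4}): φ is false.
  3 (successors {0, 1, 3, 4}): φ is false.
  4 (successors {0, 3, 4}): φ is false.
For instance, at 0:
  At 0: □□q requires □q at every successor {4}.
    □q fails at 4, so □□q is false at 0.
      At 4: □q requires q at every successor {0, 3, 4}.
        q fails at 3, so □q is false at 4.
Satisfying worlds: none.

none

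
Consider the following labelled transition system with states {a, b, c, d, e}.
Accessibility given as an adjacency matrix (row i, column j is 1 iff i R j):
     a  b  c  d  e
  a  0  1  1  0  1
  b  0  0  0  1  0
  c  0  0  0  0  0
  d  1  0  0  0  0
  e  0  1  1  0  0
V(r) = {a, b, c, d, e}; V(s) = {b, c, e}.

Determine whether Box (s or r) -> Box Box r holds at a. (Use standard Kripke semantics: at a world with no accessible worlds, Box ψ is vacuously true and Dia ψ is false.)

At a: Box (s or r) is true, Box Box r is true, so Box (s or r) -> Box Box r is true.
  At a: Box (s or r) requires s or r at every successor {b, c, e}.
    At b: s or r is true.
    At c: s or r is true.
    At e: s or r is true.
  So Box (s or r) is true at a.
  At a: Box Box r requires Box r at every successor {b, c, e}.
      At b: Box r requires r at every successor {d}.
        At d: r is true.
      So Box r is true at b.
      At c: no accessible worlds, so Box r holds vacuously.
      At e: Box r requires r at every successor {b, c}.
        At b: r is true.
        At c: r is true.
      So Box r is true at e.
  So Box Box r is true at a.

Yes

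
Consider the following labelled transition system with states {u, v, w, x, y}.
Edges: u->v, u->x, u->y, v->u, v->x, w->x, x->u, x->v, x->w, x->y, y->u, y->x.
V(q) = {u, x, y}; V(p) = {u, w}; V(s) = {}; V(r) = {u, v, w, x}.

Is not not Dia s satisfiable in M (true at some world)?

Recall that Dia ψ holds at a world iff ψ holds at some accessible world.
Let φ = not not Dia s. Evaluate φ at each world:
  u (successors {v, x, y}): φ is false.
  v (successors {u, x}): φ is false.
  w (successors {x}): φ is false.
  x (successors {u, v, w, y}): φ is false.
  y (successors {u, x}): φ is false.
For instance, at u:
  At u: not Dia s is true, so not not Dia s is false.
    At u: Dia s is false, so not Dia s is true.
      At u: Dia s requires s at some successor in {v, x, y}.
        At v: s is false.
        At x: s is false.
        At y: s is false.
      So Dia s is false at u.

No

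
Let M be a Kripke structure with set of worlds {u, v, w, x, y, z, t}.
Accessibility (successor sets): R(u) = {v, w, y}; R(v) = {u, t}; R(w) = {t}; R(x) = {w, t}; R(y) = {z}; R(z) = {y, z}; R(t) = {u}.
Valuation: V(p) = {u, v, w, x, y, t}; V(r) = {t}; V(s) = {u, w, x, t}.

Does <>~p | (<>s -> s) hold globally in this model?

No

Let φ = <>~p | (<>s -> s). Evaluate φ at each world:
  u (successors {v, w, y}): φ is true.
  v (successors {u, t}): φ is false.
  w (successors {t}): φ is true.
  x (successors {w, t}): φ is true.
  y (successors {z}): φ is true.
  z (successors {y, z}): φ is true.
  t (successors {u}): φ is true.
Detail at v (counterexample):
  At v: <>~p is false, <>s -> s is false, so <>~p | (<>s -> s) is false.
    At v: <>~p requires ~p at some successor in {u, t}.
      At u: ~p is false.
      At t: ~p is false.
    So <>~p is false at v.
    At v: <>s is true, s is false, so <>s -> s is false.
      At v: <>s requires s at some successor in {u, t}.
        s holds at u, so <>s is true at v.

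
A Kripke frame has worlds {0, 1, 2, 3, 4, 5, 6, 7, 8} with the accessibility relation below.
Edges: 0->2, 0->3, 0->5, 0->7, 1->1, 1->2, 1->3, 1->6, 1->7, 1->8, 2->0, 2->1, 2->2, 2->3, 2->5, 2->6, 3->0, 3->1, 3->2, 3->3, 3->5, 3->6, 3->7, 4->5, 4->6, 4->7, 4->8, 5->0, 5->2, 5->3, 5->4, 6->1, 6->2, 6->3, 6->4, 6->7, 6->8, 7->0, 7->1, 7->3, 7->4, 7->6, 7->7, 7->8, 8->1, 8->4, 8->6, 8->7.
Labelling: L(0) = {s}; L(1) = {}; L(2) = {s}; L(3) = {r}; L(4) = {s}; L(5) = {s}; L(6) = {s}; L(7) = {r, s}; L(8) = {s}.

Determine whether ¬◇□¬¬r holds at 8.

Recall that □ψ holds at a world iff ψ holds at every accessible world, and ◇ψ holds iff ψ holds at some accessible world.
At 8: ◇□¬¬r is false, so ¬◇□¬¬r is true.
  At 8: ◇□¬¬r requires □¬¬r at some successor in {1, 4, 6, 7}.
    At 1: □¬¬r is false.
    At 4: □¬¬r is false.
    At 6: □¬¬r is false.
    At 7: □¬¬r is false.
  So ◇□¬¬r is false at 8.

Yes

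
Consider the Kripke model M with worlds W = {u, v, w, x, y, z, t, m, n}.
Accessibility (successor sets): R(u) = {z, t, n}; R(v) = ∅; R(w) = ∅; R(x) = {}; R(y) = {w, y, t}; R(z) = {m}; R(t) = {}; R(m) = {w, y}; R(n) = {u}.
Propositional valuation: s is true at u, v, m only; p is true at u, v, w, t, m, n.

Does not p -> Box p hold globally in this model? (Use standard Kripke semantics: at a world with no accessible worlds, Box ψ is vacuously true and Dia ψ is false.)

Let φ = not p -> Box p. Evaluate φ at each world:
  u (successors {z, t, n}): φ is true.
  v (successors ∅): φ is true.
  w (successors ∅): φ is true.
  x (successors ∅): φ is true.
  y (successors {w, y, t}): φ is false.
  z (successors {m}): φ is true.
  t (successors ∅): φ is true.
  m (successors {w, y}): φ is true.
  n (successors {u}): φ is true.
Detail at y (counterexample):
  At y: not p is true, Box p is false, so not p -> Box p is false.
    At y: Box p requires p at every successor {w, y, t}.
      p fails at y, so Box p is false at y.

No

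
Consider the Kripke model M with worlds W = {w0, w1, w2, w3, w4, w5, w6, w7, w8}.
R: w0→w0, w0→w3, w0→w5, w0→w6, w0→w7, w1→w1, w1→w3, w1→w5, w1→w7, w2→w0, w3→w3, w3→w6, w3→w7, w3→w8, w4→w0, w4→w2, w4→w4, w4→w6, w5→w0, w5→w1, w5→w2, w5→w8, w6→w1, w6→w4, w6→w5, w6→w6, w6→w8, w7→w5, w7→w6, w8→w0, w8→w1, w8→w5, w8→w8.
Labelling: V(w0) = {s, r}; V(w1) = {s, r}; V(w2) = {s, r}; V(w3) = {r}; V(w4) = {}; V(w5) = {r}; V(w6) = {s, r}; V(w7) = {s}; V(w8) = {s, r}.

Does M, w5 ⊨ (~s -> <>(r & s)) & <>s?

Yes

At w5: ~s -> <>(r & s) is true, <>s is true, so (~s -> <>(r & s)) & <>s is true.
  At w5: ~s is true, <>(r & s) is true, so ~s -> <>(r & s) is true.
    At w5: <>(r & s) requires r & s at some successor in {w0, w1, w2, w8}.
      r & s holds at w0, so <>(r & s) is true at w5.
  At w5: <>s requires s at some successor in {w0, w1, w2, w8}.
    s holds at w0, so <>s is true at w5.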